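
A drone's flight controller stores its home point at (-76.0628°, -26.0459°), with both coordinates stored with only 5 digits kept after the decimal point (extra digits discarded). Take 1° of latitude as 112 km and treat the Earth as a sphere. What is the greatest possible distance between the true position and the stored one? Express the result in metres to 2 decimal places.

Truncating at 5 decimal places can drop up to a full unit in the last place, so each coordinate may be off by as much as 1e-05°.
N–S: 1e-05° × 112000 m/° = 1.12 m.
East–west component at 76.0628°: 1e-05° × 112000 × cos 76.0628° ≈ 1e-05 × 26976.1 ≈ 0.269761 m.
Combining orthogonally: (1.12² + 0.269761²)^½ ≈ 1.15203 m.

1.15 metres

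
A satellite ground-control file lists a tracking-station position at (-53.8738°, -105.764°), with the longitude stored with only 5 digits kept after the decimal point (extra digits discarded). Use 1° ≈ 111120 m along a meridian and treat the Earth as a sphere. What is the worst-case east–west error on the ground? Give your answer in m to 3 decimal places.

Truncating at 5 decimal places can drop up to a full unit in the last place, so the longitude may be off by as much as 1e-05°.
At latitude 53.8738° a degree of longitude spans 111120 m × cos 53.8738° = 111120 × 0.5896 ≈ 65512.5 m.
So at most 1e-05° × 65512.5 ≈ 0.655125 m east–west.

0.655 m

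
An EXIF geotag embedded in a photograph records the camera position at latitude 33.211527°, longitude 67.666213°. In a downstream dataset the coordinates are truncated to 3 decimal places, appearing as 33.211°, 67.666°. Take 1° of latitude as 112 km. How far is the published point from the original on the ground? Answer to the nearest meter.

Δlat = 33.211527 − 33.211 = +0.000527°; Δlon = 67.666213 − 67.666 = +0.000213°.
North–south shift: 0.000527 × 112000 = 59.024 m.
E–W at 33.211°: 0.000213° × 112000 × cos 33.211° = 0.000213 × 112000 × 0.8367 ≈ 19.9593 m.
Hypotenuse of the two orthogonal shifts: √(59.024² + 19.9593²) = 62.3074 m.

62 meters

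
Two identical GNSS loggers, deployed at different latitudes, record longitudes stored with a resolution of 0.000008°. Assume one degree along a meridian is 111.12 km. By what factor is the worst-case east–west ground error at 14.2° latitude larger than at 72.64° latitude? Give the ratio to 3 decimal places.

With a 0.000008° grid the true value lies within half a step, ±0.000008°/2 = ±4e-06°, of the stored one.
At 14.2°: 4e-06° × 111120 × cos 14.2° = 4e-06 × 111120 × 0.9694 ≈ 0.4309 m.
Error at 72.64° = 4e-06° × 111120 × cos 72.64° ≈ 0.44448 × 0.2984 = 0.13262 m.
The ratio reduces to cos 14.2° / cos 72.64° = 0.9694/0.2984 ≈ 3.2491.

3.249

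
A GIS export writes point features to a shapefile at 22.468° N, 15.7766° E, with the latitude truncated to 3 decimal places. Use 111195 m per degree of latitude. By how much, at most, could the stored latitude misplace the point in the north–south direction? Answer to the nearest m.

111 m

Truncating at 3 decimal places can drop up to a full unit in the last place, so the latitude may be off by as much as 0.001°.
North–south distance: 0.001° × 111195 m/° = 111.195 m.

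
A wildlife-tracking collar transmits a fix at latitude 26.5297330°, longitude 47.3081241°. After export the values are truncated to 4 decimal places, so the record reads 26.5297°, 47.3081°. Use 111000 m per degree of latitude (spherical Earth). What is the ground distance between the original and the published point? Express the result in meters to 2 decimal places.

The latitude changed by +0.0000330° and the longitude by +0.0000241°.
N–S: 0.0000330° × 111000 m/° = 3.663 m.
East–west at this latitude: 0.0000241° × 111000 × cos 26.5297° ≈ 0.0000241 × 99312 = 2.39342 m.
Hypotenuse of the two orthogonal shifts: √(3.663² + 2.39342²) = 4.37562 m.

4.38 meters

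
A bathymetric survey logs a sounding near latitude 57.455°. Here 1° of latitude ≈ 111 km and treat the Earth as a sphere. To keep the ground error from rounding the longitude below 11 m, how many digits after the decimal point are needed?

At 57.455° one degree of longitude covers 111000 × cos 57.455° ≈ 111000 × 0.5380 ≈ 59713.8 m.
N decimal places → at most half a unit in the last place, 0.5 × 10⁻ᴺ° = 59713.8/2 × 10⁻ᴺ m.
Setting 29856.9 × 10⁻ᴺ ≤ 11 gives 10ᴺ ≥ 2714, i.e. N ≥ 3.43.
At 3 places the error can reach 29.9 m, but 4 places keeps it to 2.99 m.

4 decimal places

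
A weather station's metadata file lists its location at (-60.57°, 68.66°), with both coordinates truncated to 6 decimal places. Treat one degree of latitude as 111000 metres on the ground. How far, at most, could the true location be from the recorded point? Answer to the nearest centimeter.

Truncating at 6 decimal places can drop up to a full unit in the last place, so each coordinate may be off by as much as 1e-06°.
North–south component: 1e-06° × 111000 = 0.111 m.
East–west component at 60.57°: 1e-06° × 111000 × cos 60.57° ≈ 1e-06 × 54540.9 ≈ 0.0545409 m.
Worst case both components are at the extreme and orthogonal: √(0.111² + 0.0545409²) ≈ 0.123676 m.
That is 0.123676 m = 12.368 cm.

12 centimeters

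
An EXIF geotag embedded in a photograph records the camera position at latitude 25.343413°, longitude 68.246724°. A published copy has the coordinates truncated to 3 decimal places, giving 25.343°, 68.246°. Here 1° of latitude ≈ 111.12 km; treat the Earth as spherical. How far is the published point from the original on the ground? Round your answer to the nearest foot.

Δlat = 25.343413 − 25.343 = +0.000413°; Δlon = 68.246724 − 68.246 = +0.000724°.
North–south shift: 0.000413 × 111120 = 45.8926 m.
E–W at 25.343°: 0.000724° × 111120 × cos 25.343° = 0.000724 × 111120 × 0.9038 ≈ 72.7084 m.
Distance: √(45.8926² + 72.7084²) ≈ 85.9805 m.
In feet: 85.9805 m ÷ 0.3048 ≈ 282.09 ft.

282 feet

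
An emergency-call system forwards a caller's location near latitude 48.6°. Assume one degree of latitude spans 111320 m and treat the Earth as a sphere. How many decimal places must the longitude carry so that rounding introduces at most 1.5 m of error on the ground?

At 48.6° one degree of longitude covers 111320 × cos 48.6° ≈ 111320 × 0.6613 ≈ 73617.2 m.
With N decimal places the half-ulp bound is 0.5·10⁻ᴺ°, or 0.5·10⁻ᴺ × 73617.2 m on the ground.
Setting 36808.6 × 10⁻ᴺ ≤ 1.5 gives 10ᴺ ≥ 2.454e+04, i.e. N ≥ 4.39.
So 5 decimal places suffice (0.368 m); 4 would allow up to 3.68 m.

5 decimal places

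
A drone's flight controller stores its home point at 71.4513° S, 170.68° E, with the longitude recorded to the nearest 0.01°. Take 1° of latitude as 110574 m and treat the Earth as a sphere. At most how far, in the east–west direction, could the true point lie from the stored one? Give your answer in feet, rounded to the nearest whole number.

577 feet

Rounding to 2 decimal places leaves the longitude within ±0.005° of the true value.
One degree of longitude at 71.4513° is 110574 × cos 71.4513° ≈ 110574 × 0.3181 = 35174.8 m.
So at most 0.005° × 35174.8 ≈ 175.874 m east–west.
Converting: 175.874 m × 3.2808 ft/m ≈ 577.01 ft.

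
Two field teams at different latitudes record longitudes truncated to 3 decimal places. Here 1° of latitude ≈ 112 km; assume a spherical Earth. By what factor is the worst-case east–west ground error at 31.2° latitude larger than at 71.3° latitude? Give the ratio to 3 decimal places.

2.668

Truncating at 3 decimal places can drop up to a full unit in the last place, so the longitude may be off by as much as 0.001°.
At 31.2°: 0.001° × 112000 × cos 31.2° = 0.001 × 112000 × 0.8554 ≈ 95.801 m.
Error at 71.3° = 0.001° × 112000 × cos 71.3° ≈ 112 × 0.3206 = 35.909 m.
Ratio: 95.801 / 35.909 = cos 31.2° / cos 71.3° ≈ 2.6679.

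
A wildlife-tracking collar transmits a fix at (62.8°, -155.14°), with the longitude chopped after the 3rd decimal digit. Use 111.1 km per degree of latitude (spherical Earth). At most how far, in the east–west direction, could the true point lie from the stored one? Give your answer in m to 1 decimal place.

Truncating at 3 decimal places can drop up to a full unit in the last place, so the longitude may be off by as much as 0.001°.
Parallels shrink by cos φ, so at 62.8° a degree of longitude is 111100 × 0.4571 ≈ 50783.6 m.
East–west error: 0.001° × 50783.6 m/° ≈ 50.7836 m.

50.8 m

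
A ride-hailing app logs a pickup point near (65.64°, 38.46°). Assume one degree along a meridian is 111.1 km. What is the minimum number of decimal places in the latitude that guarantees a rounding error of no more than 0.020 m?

7

One degree of latitude covers 111100 m.
N decimal places → at most half a unit in the last place, 0.5 × 10⁻ᴺ° = 111100/2 × 10⁻ᴺ m.
Setting 55550 × 10⁻ᴺ ≤ 0.020 gives 10ᴺ ≥ 2.778e+06, i.e. N ≥ 6.44.
N = 6 would give 0.0555 m (too coarse); N = 7 gives 0.00556 m ≤ 0.020 m.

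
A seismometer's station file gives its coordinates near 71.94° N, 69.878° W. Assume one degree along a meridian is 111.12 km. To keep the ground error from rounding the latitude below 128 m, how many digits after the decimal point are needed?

One degree of latitude covers 111120 m.
Rounding to N decimal places gives at most 0.5 × 10⁻ᴺ degrees of error, i.e. 0.5 × 10⁻ᴺ × 111120 m.
Setting 55560 × 10⁻ᴺ ≤ 128 gives 10ᴺ ≥ 434.1, i.e. N ≥ 2.64.
So 3 decimal places suffice (55.6 m); 2 would allow up to 556 m.

3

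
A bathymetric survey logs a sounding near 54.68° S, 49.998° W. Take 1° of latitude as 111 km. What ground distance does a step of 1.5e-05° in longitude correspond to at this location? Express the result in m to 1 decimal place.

At 54.68° a degree of longitude is 111000 × cos 54.68° ≈ 64173.8 m, so 1.5e-05° corresponds to 0.962607 m.

1.0 m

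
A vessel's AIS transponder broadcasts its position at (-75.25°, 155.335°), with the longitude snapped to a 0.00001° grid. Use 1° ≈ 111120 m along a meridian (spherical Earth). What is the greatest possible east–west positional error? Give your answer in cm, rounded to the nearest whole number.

14 cm

With a 0.00001° grid the true value lies within half a step, ±0.00001°/2 = ±5e-06°, of the stored one.
One degree of longitude at 75.25° is 111120 × cos 75.25° ≈ 111120 × 0.2546 = 28291.4 m.
So at most 5e-06° × 28291.4 ≈ 0.141457 m east–west.
That is 0.141457 m = 14.146 cm.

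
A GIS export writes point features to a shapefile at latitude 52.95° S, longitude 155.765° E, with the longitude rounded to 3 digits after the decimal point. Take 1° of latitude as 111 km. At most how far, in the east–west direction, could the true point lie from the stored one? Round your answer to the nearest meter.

33 meters

Rounding to 3 decimal places leaves the longitude within ±0.0005° of the true value.
One degree of longitude at 52.95° is 111000 × cos 52.95° ≈ 111000 × 0.6025 = 66878.8 m.
Maximum E–W displacement: 0.0005 × 66878.8 = 33.4394 m.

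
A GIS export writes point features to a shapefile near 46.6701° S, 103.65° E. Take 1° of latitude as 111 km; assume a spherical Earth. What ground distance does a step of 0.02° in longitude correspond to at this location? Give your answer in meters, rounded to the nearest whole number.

At 46.6701° a degree of longitude is 111000 × cos 46.6701° ≈ 76168 m, so 0.02° corresponds to 1523.36 m.

1523 meters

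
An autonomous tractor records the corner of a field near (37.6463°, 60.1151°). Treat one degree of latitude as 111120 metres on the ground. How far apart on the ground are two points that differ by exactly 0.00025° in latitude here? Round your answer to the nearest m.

Along a meridian 0.00025° is 0.00025 × 111120 = 27.78 m.

28 m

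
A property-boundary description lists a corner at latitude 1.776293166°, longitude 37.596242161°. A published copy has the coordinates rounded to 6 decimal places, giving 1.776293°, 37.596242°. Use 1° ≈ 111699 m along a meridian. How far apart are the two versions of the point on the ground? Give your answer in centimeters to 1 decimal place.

2.6 centimeters

The latitude changed by +0.000000166° and the longitude by +0.000000161°.
North–south shift: 0.000000166 × 111699 = 0.018542 m.
E–W at 1.77629°: 0.000000161° × 111699 × cos 1.77629° = 0.000000161 × 111699 × 0.9995 ≈ 0.0179749 m.
Hypotenuse of the two orthogonal shifts: √(0.018542² + 0.0179749²) = 0.0258245 m.
That is 0.0258245 m = 2.5824 cm.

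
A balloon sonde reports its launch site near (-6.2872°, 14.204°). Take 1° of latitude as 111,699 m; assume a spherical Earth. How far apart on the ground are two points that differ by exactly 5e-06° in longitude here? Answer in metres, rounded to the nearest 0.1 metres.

0.6 metres

One degree of longitude here spans 111699 × cos 6.2872° = 111699 × 0.9940 ≈ 111027 m; 5e-06° of that is 0.555136 m.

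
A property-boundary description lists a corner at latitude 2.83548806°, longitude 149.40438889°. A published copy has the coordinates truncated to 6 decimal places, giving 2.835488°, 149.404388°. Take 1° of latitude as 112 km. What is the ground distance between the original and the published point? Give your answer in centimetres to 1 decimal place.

Δlat = 2.83548806 − 2.835488 = +0.00000006°; Δlon = 149.40438889 − 149.404388 = +0.00000089°.
North–south shift: 0.00000006 × 112000 = 0.00672 m.
East–west at this latitude: 0.00000089° × 112000 × cos 2.83549° ≈ 0.00000089 × 111863 = 0.099558 m.
Hypotenuse of the two orthogonal shifts: √(0.00672² + 0.099558²) = 0.0997845 m.
That is 0.0997845 m = 9.9784 cm.

10.0 centimetres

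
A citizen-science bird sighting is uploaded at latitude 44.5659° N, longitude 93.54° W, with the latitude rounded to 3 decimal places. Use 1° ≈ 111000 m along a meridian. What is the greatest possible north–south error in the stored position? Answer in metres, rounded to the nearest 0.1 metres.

55.5 metres

Rounding to 3 decimal places leaves the latitude within ±0.0005° of the true value.
So the N–S error is at most 0.0005 × 111000 = 55.5 m.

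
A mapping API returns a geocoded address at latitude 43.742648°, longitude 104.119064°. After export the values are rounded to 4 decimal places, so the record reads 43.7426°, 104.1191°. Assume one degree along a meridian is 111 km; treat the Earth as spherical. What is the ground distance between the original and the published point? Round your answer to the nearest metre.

The latitude changed by +0.000048° and the longitude by -0.000036°.
N–S: 0.000048° × 111000 m/° = 5.328 m.
East–west at this latitude: -0.000036° × 111000 × cos 43.7426° ≈ -0.000036 × 80192.3 = -2.88692 m.
Hypotenuse of the two orthogonal shifts: √(5.328² + 2.88692²) = 6.05986 m.

6 metres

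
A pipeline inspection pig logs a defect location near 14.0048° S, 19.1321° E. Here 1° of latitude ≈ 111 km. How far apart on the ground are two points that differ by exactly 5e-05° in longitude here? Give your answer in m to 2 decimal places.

One degree of longitude here spans 111000 × cos 14.0048° = 111000 × 0.9703 ≈ 107701 m; 5e-05° of that is 5.38503 m.

5.39 m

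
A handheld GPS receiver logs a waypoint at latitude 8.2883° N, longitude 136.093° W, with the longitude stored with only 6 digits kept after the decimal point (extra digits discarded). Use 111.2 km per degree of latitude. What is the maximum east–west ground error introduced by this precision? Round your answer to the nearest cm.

11 cm

Truncating at 6 decimal places can drop up to a full unit in the last place, so the longitude may be off by as much as 1e-06°.
Parallels shrink by cos φ, so at 8.2883° a degree of longitude is 111200 × 0.9896 ≈ 110039 m.
Maximum E–W displacement: 1e-06 × 110039 = 0.110039 m.
That is 0.110039 m = 11.004 cm.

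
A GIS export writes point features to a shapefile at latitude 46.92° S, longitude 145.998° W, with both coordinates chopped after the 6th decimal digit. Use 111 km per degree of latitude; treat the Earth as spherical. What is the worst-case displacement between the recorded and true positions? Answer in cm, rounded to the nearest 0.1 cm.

Truncating at 6 decimal places can drop up to a full unit in the last place, so each coordinate may be off by as much as 1e-06°.
Latitude error → 1e-06 × 111000 = 0.111 m along the meridian.
East–west component at 46.92°: 1e-06° × 111000 × cos 46.92° ≈ 1e-06 × 75815.1 ≈ 0.0758151 m.
The two errors are perpendicular, so the maximum displacement is √(0.111² + 0.0758151²) ≈ 0.134421 m.
That is 0.134421 m = 13.442 cm.

13.4 cm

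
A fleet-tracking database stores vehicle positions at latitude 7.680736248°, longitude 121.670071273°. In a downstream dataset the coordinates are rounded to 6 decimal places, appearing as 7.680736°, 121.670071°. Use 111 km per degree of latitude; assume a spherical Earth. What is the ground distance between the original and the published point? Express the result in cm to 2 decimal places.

Δlat = 7.680736248 − 7.680736 = +0.000000248°; Δlon = 121.670071273 − 121.670071 = +0.000000273°.
N–S: 0.000000248° × 111000 m/° = 0.027528 m.
E–W at 7.68074°: 0.000000273° × 111000 × cos 7.68074° = 0.000000273 × 111000 × 0.9910 ≈ 0.0300311 m.
Hypotenuse of the two orthogonal shifts: √(0.027528² + 0.0300311²) = 0.0407389 m.
That is 0.0407389 m = 4.0739 cm.

4.07 cm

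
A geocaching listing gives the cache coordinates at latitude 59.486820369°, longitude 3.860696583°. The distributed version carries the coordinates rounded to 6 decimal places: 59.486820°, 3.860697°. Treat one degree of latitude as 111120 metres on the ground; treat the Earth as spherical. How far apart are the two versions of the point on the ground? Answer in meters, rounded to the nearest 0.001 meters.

The latitude changed by +0.000000369° and the longitude by -0.000000417°.
N–S: 0.000000369° × 111120 m/° = 0.0410033 m.
East–west at this latitude: -0.000000417° × 111120 × cos 59.4868° ≈ -0.000000417 × 56419.7 = -0.023527 m.
Distance: √(0.0410033² + 0.023527²) ≈ 0.0472736 m.

0.047 meters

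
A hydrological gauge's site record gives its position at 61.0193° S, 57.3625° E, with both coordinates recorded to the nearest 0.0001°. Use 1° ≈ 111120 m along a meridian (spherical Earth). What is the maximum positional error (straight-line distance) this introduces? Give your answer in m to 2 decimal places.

6.17 m

Rounding to 4 decimal places leaves each coordinate within ±5e-05° of the true value.
N–S: 5e-05° × 111120 m/° = 5.556 m.
East–west component at 61.0193°: 5e-05° × 111120 × cos 61.0193° ≈ 5e-05 × 53839.3 ≈ 2.69197 m.
Combining orthogonally: (5.556² + 2.69197²)^½ ≈ 6.1738 m.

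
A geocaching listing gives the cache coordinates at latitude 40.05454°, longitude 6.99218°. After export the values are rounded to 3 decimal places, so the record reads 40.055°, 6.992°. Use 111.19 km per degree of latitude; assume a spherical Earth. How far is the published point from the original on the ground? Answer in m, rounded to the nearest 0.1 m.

53.4 m

The latitude changed by -0.00046° and the longitude by +0.00018°.
North–south shift: -0.00046 × 111190 = -51.1474 m.
E–W at 40.055°: 0.00018° × 111190 × cos 40.055° = 0.00018 × 111190 × 0.7654 ≈ 15.3194 m.
Hypotenuse of the two orthogonal shifts: √(51.1474² + 15.3194²) = 53.3923 m.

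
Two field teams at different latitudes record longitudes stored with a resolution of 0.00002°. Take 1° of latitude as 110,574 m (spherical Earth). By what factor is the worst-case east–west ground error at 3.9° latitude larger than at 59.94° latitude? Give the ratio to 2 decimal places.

1.99

With a 0.00002° grid the true value lies within half a step, ±0.00002°/2 = ±1e-05°, of the stored one.
Error at 3.9° = 1e-05° × 110574 × cos 3.9° ≈ 1.1057 × 0.9977 = 1.1032 m.
Error at 59.94° = 1e-05° × 110574 × cos 59.94° ≈ 1.1057 × 0.5009 = 0.55387 m.
The ratio reduces to cos 3.9° / cos 59.94° = 0.9977/0.5009 ≈ 1.9918.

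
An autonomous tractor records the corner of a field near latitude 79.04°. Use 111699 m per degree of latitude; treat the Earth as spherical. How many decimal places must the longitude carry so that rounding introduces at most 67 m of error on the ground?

3

At 79.04° one degree of longitude covers 111699 × cos 79.04° ≈ 111699 × 0.1901 ≈ 21236.6 m.
N decimal places → at most half a unit in the last place, 0.5 × 10⁻ᴺ° = 21236.6/2 × 10⁻ᴺ m.
Need 0.5 × 21236.6 × 10⁻ᴺ ≤ 67 → 10⁻ᴺ ≤ 6.310e-03, so N ≥ 2.20.
At 2 places the error can reach 106 m, but 3 places keeps it to 10.6 m.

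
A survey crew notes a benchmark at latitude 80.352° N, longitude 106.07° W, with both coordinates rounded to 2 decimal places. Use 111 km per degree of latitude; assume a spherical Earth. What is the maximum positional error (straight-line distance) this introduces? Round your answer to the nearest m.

Rounding to 2 decimal places leaves each coordinate within ±0.005° of the true value.
Latitude error → 0.005 × 111000 = 555 m along the meridian.
East–west component at 80.352°: 0.005° × 111000 × cos 80.352° ≈ 0.005 × 18603 ≈ 93.0151 m.
Worst case both components are at the extreme and orthogonal: √(555² + 93.0151²) ≈ 562.74 m.

563 m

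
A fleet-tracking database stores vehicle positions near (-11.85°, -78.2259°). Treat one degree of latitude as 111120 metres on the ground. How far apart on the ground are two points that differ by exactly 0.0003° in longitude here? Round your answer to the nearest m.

One degree of longitude here spans 111120 × cos 11.85° = 111120 × 0.9787 ≈ 108752 m; 0.0003° of that is 32.6256 m.

33 m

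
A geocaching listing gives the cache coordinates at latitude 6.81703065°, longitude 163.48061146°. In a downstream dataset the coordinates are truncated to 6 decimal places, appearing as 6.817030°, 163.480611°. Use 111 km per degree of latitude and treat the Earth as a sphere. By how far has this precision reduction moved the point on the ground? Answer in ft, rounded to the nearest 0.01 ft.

0.29 ft

The latitude changed by +0.00000065° and the longitude by +0.00000046°.
N–S: 0.00000065° × 111000 m/° = 0.07215 m.
East–west at this latitude: 0.00000046° × 111000 × cos 6.81703° ≈ 0.00000046 × 110215 = 0.050699 m.
Hypotenuse of the two orthogonal shifts: √(0.07215² + 0.050699²) = 0.0881817 m.
Converting: 0.0881817 m × 3.2808 ft/m ≈ 0.28931 ft.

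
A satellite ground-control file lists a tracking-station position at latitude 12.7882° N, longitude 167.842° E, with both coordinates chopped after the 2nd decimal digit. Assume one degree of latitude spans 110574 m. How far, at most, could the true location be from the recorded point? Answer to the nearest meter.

1544 meters

Truncating at 2 decimal places can drop up to a full unit in the last place, so each coordinate may be off by as much as 0.01°.
North–south component: 0.01° × 110574 = 1105.74 m.
E–W at 12.7882°: 0.01° × 110574 × cos 12.7882° = 0.01 × 110574 × 0.9752 ≈ 1078.31 m.
Worst case both components are at the extreme and orthogonal: √(1105.74² + 1078.31²) ≈ 1544.48 m.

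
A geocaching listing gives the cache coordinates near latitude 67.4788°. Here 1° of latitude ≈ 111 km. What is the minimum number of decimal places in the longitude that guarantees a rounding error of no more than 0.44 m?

At 67.4788° one degree of longitude covers 111000 × cos 67.4788° ≈ 111000 × 0.3830 ≈ 42515.8 m.
Rounding to N decimal places gives at most 0.5 × 10⁻ᴺ degrees of error, i.e. 0.5 × 10⁻ᴺ × 42515.8 m.
Need 0.5 × 42515.8 × 10⁻ᴺ ≤ 0.44 → 10⁻ᴺ ≤ 2.070e-05, so N ≥ 4.68.
At 4 places the error can reach 2.13 m, but 5 places keeps it to 0.213 m.

5 decimal places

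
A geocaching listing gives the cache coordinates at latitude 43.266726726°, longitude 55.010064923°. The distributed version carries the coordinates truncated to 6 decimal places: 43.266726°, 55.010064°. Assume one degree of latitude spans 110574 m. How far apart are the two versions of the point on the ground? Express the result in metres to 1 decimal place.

0.1 metres

Δlat = 43.266726726 − 43.266726 = +0.000000726°; Δlon = 55.010064923 − 55.010064 = +0.000000923°.
N–S: 0.000000726° × 110574 m/° = 0.0802767 m.
E–W at 43.2667°: 0.000000923° × 110574 × cos 43.2667° = 0.000000923 × 110574 × 0.7282 ≈ 0.074317 m.
Hypotenuse of the two orthogonal shifts: √(0.0802767² + 0.074317²) = 0.109395 m.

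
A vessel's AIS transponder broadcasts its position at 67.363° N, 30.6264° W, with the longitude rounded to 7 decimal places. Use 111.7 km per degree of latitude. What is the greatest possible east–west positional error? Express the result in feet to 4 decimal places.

0.0071 feet

Rounding to 7 decimal places leaves the longitude within ±5e-08° of the true value.
Parallels shrink by cos φ, so at 67.363° a degree of longitude is 111700 × 0.3849 ≈ 42992.4 m.
East–west error: 5e-08° × 42992.4 m/° ≈ 0.00214962 m.
In feet: 0.00214962 m ÷ 0.3048 ≈ 0.0070526 ft.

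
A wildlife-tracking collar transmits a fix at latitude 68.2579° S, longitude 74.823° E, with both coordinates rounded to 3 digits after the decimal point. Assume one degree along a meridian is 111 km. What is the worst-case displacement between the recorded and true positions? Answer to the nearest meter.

Rounding to 3 decimal places leaves each coordinate within ±0.0005° of the true value.
Latitude error → 0.0005 × 111000 = 55.5 m along the meridian.
East–west component at 68.2579°: 0.0005° × 111000 × cos 68.2579° ≈ 0.0005 × 41117.7 ≈ 20.5588 m.
Worst case both components are at the extreme and orthogonal: √(55.5² + 20.5588²) ≈ 59.1854 m.

59 meters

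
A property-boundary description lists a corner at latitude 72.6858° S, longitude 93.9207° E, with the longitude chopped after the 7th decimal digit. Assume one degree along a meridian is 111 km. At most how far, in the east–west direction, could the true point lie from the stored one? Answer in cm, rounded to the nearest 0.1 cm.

Truncating at 7 decimal places can drop up to a full unit in the last place, so the longitude may be off by as much as 1e-07°.
At latitude 72.6858° a degree of longitude spans 111000 m × cos 72.6858° = 111000 × 0.2976 ≈ 33034.9 m.
So at most 1e-07° × 33034.9 ≈ 0.00330349 m east–west.
That is 0.00330349 m = 0.33035 cm.

0.3 cm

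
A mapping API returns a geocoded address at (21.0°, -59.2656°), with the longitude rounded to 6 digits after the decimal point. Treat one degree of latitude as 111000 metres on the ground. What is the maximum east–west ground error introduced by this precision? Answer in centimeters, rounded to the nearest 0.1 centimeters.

Rounding to 6 decimal places leaves the longitude within ±5e-07° of the true value.
At latitude 21° a degree of longitude spans 111000 m × cos 21° = 111000 × 0.9336 ≈ 103627 m.
Maximum E–W displacement: 5e-07 × 103627 = 0.0518137 m.
That is 0.0518137 m = 5.1814 cm.

5.2 centimeters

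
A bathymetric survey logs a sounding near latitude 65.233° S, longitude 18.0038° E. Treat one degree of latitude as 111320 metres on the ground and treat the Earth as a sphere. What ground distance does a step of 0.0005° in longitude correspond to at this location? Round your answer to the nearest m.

At 65.233° a degree of longitude is 111320 × cos 65.233° ≈ 46635.2 m, so 0.0005° corresponds to 23.3176 m.

23 m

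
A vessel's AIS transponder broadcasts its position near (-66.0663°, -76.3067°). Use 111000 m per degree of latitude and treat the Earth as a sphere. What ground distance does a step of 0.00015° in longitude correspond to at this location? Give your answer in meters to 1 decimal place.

6.8 meters

One degree of longitude here spans 111000 × cos 66.0663° = 111000 × 0.4057 ≈ 45030.4 m; 0.00015° of that is 6.75456 m.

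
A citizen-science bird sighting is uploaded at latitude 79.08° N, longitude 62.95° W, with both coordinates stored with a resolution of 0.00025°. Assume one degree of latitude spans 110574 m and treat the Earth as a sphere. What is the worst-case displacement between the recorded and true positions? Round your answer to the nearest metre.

With a 0.00025° grid the true value lies within half a step, ±0.00025°/2 = ±0.000125°, of the stored one.
Latitude error → 0.000125 × 110574 = 13.8217 m along the meridian.
Longitude error → 0.000125 × 110574 × cos 79.08° = 0.000125 × 110574 × 0.1894 ≈ 2.61837 m.
Worst case both components are at the extreme and orthogonal: √(13.8217² + 2.61837²) ≈ 14.0676 m.

14 metres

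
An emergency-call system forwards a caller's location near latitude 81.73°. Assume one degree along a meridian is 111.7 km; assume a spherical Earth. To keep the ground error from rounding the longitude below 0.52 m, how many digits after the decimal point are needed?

At 81.73° one degree of longitude covers 111700 × cos 81.73° ≈ 111700 × 0.1438 ≈ 16066.7 m.
With N decimal places the half-ulp bound is 0.5·10⁻ᴺ°, or 0.5·10⁻ᴺ × 16066.7 m on the ground.
Need 0.5 × 16066.7 × 10⁻ᴺ ≤ 0.52 → 10⁻ᴺ ≤ 6.473e-05, so N ≥ 4.19.
So 5 decimal places suffice (0.0803 m); 4 would allow up to 0.803 m.

5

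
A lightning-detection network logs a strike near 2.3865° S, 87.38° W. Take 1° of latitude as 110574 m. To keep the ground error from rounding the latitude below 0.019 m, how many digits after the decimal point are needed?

7 decimal places

One degree of latitude covers 110574 m.
N decimal places → at most half a unit in the last place, 0.5 × 10⁻ᴺ° = 110574/2 × 10⁻ᴺ m.
Setting 55287 × 10⁻ᴺ ≤ 0.019 gives 10ᴺ ≥ 2.91e+06, i.e. N ≥ 6.46.
At 6 places the error can reach 0.0553 m, but 7 places keeps it to 0.00553 m.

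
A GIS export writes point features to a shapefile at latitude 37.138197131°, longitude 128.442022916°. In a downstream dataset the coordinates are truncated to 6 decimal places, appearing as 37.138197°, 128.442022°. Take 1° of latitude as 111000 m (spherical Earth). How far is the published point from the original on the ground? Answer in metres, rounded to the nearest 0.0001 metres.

0.0823 metres

The latitude changed by +0.000000131° and the longitude by +0.000000916°.
N–S: 0.000000131° × 111000 m/° = 0.014541 m.
East–west at this latitude: 0.000000916° × 111000 × cos 37.1382° ≈ 0.000000916 × 88487.2 = 0.0810542 m.
Combined displacement = (0.014541² + 0.0810542²)^½ ≈ 0.0823482 m.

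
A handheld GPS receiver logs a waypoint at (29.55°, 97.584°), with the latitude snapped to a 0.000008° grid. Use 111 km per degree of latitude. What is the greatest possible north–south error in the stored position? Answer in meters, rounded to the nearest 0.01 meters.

With a 0.000008° grid the true value lies within half a step, ±0.000008°/2 = ±4e-06°, of the stored one.
North–south distance: 4e-06° × 111000 m/° = 0.444 m.

0.44 meters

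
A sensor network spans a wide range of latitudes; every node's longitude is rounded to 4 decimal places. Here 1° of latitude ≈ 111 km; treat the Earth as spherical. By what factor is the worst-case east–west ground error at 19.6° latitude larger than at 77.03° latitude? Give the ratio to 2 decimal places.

Rounding to 4 decimal places leaves the longitude within ±5e-05° of the true value.
At 19.6°: 5e-05° × 111000 × cos 19.6° = 5e-05 × 111000 × 0.9421 ≈ 5.2284 m.
At 77.03°: 5e-05° × 111000 × cos 77.03° = 5e-05 × 111000 × 0.2244 ≈ 1.2456 m.
Ratio: 5.2284 / 1.2456 = cos 19.6° / cos 77.03° ≈ 4.1974.

4.20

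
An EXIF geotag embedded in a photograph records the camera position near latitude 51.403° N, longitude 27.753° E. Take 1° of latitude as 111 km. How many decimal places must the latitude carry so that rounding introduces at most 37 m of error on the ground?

4 decimal places

One degree of latitude covers 111000 m.
With N decimal places the half-ulp bound is 0.5·10⁻ᴺ°, or 0.5·10⁻ᴺ × 111000 m on the ground.
Setting 55500 × 10⁻ᴺ ≤ 37 gives 10ᴺ ≥ 1500, i.e. N ≥ 3.18.
At 3 places the error can reach 55.5 m, but 4 places keeps it to 5.55 m.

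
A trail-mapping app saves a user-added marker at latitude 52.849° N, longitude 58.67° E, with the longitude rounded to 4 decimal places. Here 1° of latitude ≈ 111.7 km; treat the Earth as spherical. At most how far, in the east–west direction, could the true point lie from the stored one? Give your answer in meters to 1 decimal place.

3.4 meters

Rounding to 4 decimal places leaves the longitude within ±5e-05° of the true value.
At latitude 52.849° a degree of longitude spans 111700 m × cos 52.849° = 111700 × 0.6039 ≈ 67457.6 m.
East–west error: 5e-05° × 67457.6 m/° ≈ 3.37288 m.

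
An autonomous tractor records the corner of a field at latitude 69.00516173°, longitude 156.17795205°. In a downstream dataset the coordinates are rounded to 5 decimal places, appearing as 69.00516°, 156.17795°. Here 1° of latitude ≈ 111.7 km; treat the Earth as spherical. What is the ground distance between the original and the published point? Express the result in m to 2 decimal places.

Δlat = 69.00516173 − 69.00516 = +0.00000173°; Δlon = 156.17795205 − 156.17795 = +0.00000205°.
N–S: 0.00000173° × 111700 m/° = 0.193241 m.
East–west at this latitude: 0.00000205° × 111700 × cos 69.0052° ≈ 0.00000205 × 40020.3 = 0.0820416 m.
Distance: √(0.193241² + 0.0820416²) ≈ 0.209935 m.

0.21 m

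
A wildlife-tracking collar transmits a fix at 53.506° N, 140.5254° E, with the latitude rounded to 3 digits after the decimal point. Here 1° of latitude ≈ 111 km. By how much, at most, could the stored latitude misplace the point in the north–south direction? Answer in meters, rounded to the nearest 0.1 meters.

55.5 meters

Rounding to 3 decimal places leaves the latitude within ±0.0005° of the true value.
North–south distance: 0.0005° × 111000 m/° = 55.5 m.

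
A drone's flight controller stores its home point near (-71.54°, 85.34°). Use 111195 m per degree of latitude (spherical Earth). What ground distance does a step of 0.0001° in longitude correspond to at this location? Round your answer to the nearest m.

4 m

0.0001° of longitude at 71.54° is 0.0001 × 111195 × cos 71.54° ≈ 0.0001 × 35209.1 = 3.52091 m.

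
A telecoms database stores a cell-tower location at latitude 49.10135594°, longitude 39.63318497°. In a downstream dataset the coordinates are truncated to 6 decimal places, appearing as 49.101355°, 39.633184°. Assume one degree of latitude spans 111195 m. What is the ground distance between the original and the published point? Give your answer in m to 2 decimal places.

0.13 m

Δlat = 49.10135594 − 49.101355 = +0.00000094°; Δlon = 39.63318497 − 39.633184 = +0.00000097°.
N–S: 0.00000094° × 111195 m/° = 0.104523 m.
E–W at 49.1014°: 0.00000097° × 111195 × cos 49.1014° = 0.00000097 × 111195 × 0.6547 ≈ 0.0706179 m.
Combined displacement = (0.104523² + 0.0706179²)^½ ≈ 0.126143 m.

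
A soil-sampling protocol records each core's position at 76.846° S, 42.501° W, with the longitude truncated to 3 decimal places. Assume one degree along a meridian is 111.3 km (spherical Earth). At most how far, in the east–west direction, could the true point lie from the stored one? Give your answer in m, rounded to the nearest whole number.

Truncating at 3 decimal places can drop up to a full unit in the last place, so the longitude may be off by as much as 0.001°.
One degree of longitude at 76.846° is 111300 × cos 76.846° ≈ 111300 × 0.2276 = 25328.4 m.
So at most 0.001° × 25328.4 ≈ 25.3284 m east–west.

25 m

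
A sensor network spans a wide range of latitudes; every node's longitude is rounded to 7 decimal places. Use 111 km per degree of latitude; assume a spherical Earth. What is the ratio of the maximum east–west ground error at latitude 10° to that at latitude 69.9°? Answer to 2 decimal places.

Rounding to 7 decimal places leaves the longitude within ±5e-08° of the true value.
Error at 10° = 5e-08° × 111000 × cos 10° ≈ 0.00555 × 0.9848 = 0.0054657 m.
At 69.9°: 5e-08° × 111000 × cos 69.9° = 5e-08 × 111000 × 0.3437 ≈ 0.0019073 m.
Ratio: 0.0054657 / 0.0019073 = cos 10° / cos 69.9° ≈ 2.8656.

2.87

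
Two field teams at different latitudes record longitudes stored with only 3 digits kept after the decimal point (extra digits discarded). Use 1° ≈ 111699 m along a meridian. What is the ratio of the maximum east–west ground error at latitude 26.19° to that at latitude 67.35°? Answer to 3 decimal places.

2.330

Truncating at 3 decimal places can drop up to a full unit in the last place, so the longitude may be off by as much as 0.001°.
Error at 26.19° = 0.001° × 111699 × cos 26.19° ≈ 111.7 × 0.8973 = 100.23 m.
At 67.35°: 0.001° × 111699 × cos 67.35° = 0.001 × 111699 × 0.3851 ≈ 43.015 m.
Ratio: 100.23 / 43.015 = cos 26.19° / cos 67.35° ≈ 2.3301.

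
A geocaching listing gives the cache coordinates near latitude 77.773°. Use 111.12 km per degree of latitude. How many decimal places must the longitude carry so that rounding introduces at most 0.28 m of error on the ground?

At 77.773° one degree of longitude covers 111120 × cos 77.773° ≈ 111120 × 0.2118 ≈ 23533.6 m.
Rounding to N decimal places gives at most 0.5 × 10⁻ᴺ degrees of error, i.e. 0.5 × 10⁻ᴺ × 23533.6 m.
Setting 11766.8 × 10⁻ᴺ ≤ 0.28 gives 10ᴺ ≥ 4.202e+04, i.e. N ≥ 4.62.
At 4 places the error can reach 1.18 m, but 5 places keeps it to 0.118 m.

5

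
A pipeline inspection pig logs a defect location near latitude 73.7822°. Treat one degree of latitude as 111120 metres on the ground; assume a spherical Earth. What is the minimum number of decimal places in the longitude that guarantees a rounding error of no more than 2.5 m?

At 73.7822° one degree of longitude covers 111120 × cos 73.7822° ≈ 111120 × 0.2793 ≈ 31034.6 m.
N decimal places → at most half a unit in the last place, 0.5 × 10⁻ᴺ° = 31034.6/2 × 10⁻ᴺ m.
Need 0.5 × 31034.6 × 10⁻ᴺ ≤ 2.5 → 10⁻ᴺ ≤ 1.611e-04, so N ≥ 3.79.
At 3 places the error can reach 15.5 m, but 4 places keeps it to 1.55 m.

4 decimal places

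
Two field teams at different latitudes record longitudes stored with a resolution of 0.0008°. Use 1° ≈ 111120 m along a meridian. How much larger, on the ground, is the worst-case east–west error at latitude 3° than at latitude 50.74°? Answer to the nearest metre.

With a 0.0008° grid the true value lies within half a step, ±0.0008°/2 = ±0.0004°, of the stored one.
At 3°: 0.0004° × 111120 × cos 3° = 0.0004 × 111120 × 0.9986 ≈ 44.387 m.
Error at 50.74° = 0.0004° × 111120 × cos 50.74° ≈ 44.448 × 0.6328 = 28.128 m.
So the lower-latitude error exceeds the higher by 44.387 − 28.128 = 16.259 m.

16 metres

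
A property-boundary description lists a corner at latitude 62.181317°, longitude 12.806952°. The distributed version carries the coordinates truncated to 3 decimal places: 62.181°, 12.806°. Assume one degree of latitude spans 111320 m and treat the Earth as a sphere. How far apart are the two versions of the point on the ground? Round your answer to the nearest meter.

Δlat = 62.181317 − 62.181 = +0.000317°; Δlon = 12.806952 − 12.806 = +0.000952°.
North–south shift: 0.000317 × 111320 = 35.2884 m.
E–W at 62.181°: 0.000952° × 111320 × cos 62.181° = 0.000952 × 111320 × 0.4667 ≈ 49.4572 m.
Combined displacement = (35.2884² + 49.4572²)^½ ≈ 60.756 m.

61 meters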